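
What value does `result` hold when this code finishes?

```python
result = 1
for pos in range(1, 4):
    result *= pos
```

Let's trace through this code step by step.

Initialize: result = 1
Entering loop: for pos in range(1, 4):

After execution: result = 6
6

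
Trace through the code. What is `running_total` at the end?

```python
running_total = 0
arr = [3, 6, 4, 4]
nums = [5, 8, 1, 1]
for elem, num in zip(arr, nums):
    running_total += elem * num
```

Let's trace through this code step by step.

Initialize: running_total = 0
Initialize: arr = [3, 6, 4, 4]
Initialize: nums = [5, 8, 1, 1]
Entering loop: for elem, num in zip(arr, nums):

After execution: running_total = 71
71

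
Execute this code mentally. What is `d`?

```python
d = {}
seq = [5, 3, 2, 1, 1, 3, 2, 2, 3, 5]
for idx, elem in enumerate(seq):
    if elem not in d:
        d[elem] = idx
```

Let's trace through this code step by step.

Initialize: d = {}
Initialize: seq = [5, 3, 2, 1, 1, 3, 2, 2, 3, 5]
Entering loop: for idx, elem in enumerate(seq):

After execution: d = {5: 0, 3: 1, 2: 2, 1: 3}
{5: 0, 3: 1, 2: 2, 1: 3}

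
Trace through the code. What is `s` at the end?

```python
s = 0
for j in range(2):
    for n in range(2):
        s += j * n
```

Let's trace through this code step by step.

Initialize: s = 0
Entering loop: for j in range(2):

After execution: s = 1
1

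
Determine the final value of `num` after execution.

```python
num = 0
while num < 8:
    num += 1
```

Let's trace through this code step by step.

Initialize: num = 0
Entering loop: while num < 8:

After execution: num = 8
8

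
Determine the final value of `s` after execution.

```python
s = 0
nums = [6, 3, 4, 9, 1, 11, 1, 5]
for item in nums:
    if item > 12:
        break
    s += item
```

Let's trace through this code step by step.

Initialize: s = 0
Initialize: nums = [6, 3, 4, 9, 1, 11, 1, 5]
Entering loop: for item in nums:

After execution: s = 40
40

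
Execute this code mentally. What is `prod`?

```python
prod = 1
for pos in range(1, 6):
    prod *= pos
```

Let's trace through this code step by step.

Initialize: prod = 1
Entering loop: for pos in range(1, 6):

After execution: prod = 120
120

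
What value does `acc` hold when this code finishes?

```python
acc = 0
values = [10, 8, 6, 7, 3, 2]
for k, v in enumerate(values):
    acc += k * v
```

Let's trace through this code step by step.

Initialize: acc = 0
Initialize: values = [10, 8, 6, 7, 3, 2]
Entering loop: for k, v in enumerate(values):

After execution: acc = 63
63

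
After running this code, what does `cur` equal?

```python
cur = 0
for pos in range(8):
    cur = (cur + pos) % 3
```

Let's trace through this code step by step.

Initialize: cur = 0
Entering loop: for pos in range(8):

After execution: cur = 1
1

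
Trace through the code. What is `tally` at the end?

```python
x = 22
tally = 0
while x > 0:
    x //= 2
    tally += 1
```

Let's trace through this code step by step.

Initialize: x = 22
Initialize: tally = 0
Entering loop: while x > 0:

After execution: tally = 5
5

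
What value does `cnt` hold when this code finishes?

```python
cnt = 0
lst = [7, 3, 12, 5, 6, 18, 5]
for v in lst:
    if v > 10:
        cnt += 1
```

Let's trace through this code step by step.

Initialize: cnt = 0
Initialize: lst = [7, 3, 12, 5, 6, 18, 5]
Entering loop: for v in lst:

After execution: cnt = 2
2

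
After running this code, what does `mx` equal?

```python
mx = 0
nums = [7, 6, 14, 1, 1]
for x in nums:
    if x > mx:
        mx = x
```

Let's trace through this code step by step.

Initialize: mx = 0
Initialize: nums = [7, 6, 14, 1, 1]
Entering loop: for x in nums:

After execution: mx = 14
14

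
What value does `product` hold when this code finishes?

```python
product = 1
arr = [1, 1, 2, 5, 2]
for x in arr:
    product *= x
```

Let's trace through this code step by step.

Initialize: product = 1
Initialize: arr = [1, 1, 2, 5, 2]
Entering loop: for x in arr:

After execution: product = 20
20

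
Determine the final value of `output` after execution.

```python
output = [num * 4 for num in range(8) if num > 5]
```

Let's trace through this code step by step.

Initialize: output = [num * 4 for num in range(8) if num > 5]

After execution: output = [24, 28]
[24, 28]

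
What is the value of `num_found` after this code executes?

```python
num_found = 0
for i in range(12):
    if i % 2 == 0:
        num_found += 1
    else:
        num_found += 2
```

Let's trace through this code step by step.

Initialize: num_found = 0
Entering loop: for i in range(12):

After execution: num_found = 18
18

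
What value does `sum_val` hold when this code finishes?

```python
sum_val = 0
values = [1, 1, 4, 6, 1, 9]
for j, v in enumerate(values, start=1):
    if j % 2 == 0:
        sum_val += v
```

Let's trace through this code step by step.

Initialize: sum_val = 0
Initialize: values = [1, 1, 4, 6, 1, 9]
Entering loop: for j, v in enumerate(values, start=1):

After execution: sum_val = 16
16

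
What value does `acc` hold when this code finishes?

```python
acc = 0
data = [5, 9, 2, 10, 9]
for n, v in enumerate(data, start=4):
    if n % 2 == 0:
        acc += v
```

Let's trace through this code step by step.

Initialize: acc = 0
Initialize: data = [5, 9, 2, 10, 9]
Entering loop: for n, v in enumerate(data, start=4):

After execution: acc = 16
16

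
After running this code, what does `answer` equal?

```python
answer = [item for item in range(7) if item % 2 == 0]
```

Let's trace through this code step by step.

Initialize: answer = [item for item in range(7) if item % 2 == 0]

After execution: answer = [0, 2, 4, 6]
[0, 2, 4, 6]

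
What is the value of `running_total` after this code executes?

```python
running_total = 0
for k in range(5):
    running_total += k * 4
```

Let's trace through this code step by step.

Initialize: running_total = 0
Entering loop: for k in range(5):

After execution: running_total = 40
40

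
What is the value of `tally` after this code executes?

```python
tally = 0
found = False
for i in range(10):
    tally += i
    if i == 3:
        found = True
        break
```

Let's trace through this code step by step.

Initialize: tally = 0
Initialize: found = False
Entering loop: for i in range(10):

After execution: tally = 6
6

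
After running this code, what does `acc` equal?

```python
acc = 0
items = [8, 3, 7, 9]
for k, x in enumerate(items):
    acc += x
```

Let's trace through this code step by step.

Initialize: acc = 0
Initialize: items = [8, 3, 7, 9]
Entering loop: for k, x in enumerate(items):

After execution: acc = 27
27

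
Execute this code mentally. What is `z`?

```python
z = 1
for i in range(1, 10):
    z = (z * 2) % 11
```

Let's trace through this code step by step.

Initialize: z = 1
Entering loop: for i in range(1, 10):

After execution: z = 6
6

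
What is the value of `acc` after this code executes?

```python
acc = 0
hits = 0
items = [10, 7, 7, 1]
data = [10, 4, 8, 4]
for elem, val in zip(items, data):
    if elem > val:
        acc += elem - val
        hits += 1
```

Let's trace through this code step by step.

Initialize: acc = 0
Initialize: hits = 0
Initialize: items = [10, 7, 7, 1]
Initialize: data = [10, 4, 8, 4]
Entering loop: for elem, val in zip(items, data):

After execution: acc = 3
3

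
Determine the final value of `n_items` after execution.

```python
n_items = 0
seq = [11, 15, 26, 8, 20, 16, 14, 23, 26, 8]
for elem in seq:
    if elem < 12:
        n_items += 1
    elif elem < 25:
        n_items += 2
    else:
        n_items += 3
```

Let's trace through this code step by step.

Initialize: n_items = 0
Initialize: seq = [11, 15, 26, 8, 20, 16, 14, 23, 26, 8]
Entering loop: for elem in seq:

After execution: n_items = 19
19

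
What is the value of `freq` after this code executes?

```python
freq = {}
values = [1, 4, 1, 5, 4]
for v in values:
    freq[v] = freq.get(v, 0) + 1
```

Let's trace through this code step by step.

Initialize: freq = {}
Initialize: values = [1, 4, 1, 5, 4]
Entering loop: for v in values:

After execution: freq = {1: 2, 4: 2, 5: 1}
{1: 2, 4: 2, 5: 1}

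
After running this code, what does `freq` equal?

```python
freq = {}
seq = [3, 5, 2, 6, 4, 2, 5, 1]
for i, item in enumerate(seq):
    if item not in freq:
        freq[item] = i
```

Let's trace through this code step by step.

Initialize: freq = {}
Initialize: seq = [3, 5, 2, 6, 4, 2, 5, 1]
Entering loop: for i, item in enumerate(seq):

After execution: freq = {3: 0, 5: 1, 2: 2, 6: 3, 4: 4, 1: 7}
{3: 0, 5: 1, 2: 2, 6: 3, 4: 4, 1: 7}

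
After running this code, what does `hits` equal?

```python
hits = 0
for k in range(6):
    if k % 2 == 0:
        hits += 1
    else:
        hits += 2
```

Let's trace through this code step by step.

Initialize: hits = 0
Entering loop: for k in range(6):

After execution: hits = 9
9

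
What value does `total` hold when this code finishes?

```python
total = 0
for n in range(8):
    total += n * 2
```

Let's trace through this code step by step.

Initialize: total = 0
Entering loop: for n in range(8):

After execution: total = 56
56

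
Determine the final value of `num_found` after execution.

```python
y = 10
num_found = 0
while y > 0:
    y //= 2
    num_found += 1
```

Let's trace through this code step by step.

Initialize: y = 10
Initialize: num_found = 0
Entering loop: while y > 0:

After execution: num_found = 4
4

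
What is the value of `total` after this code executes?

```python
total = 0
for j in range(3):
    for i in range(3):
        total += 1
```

Let's trace through this code step by step.

Initialize: total = 0
Entering loop: for j in range(3):

After execution: total = 9
9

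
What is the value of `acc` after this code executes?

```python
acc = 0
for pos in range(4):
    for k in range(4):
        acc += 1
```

Let's trace through this code step by step.

Initialize: acc = 0
Entering loop: for pos in range(4):

After execution: acc = 16
16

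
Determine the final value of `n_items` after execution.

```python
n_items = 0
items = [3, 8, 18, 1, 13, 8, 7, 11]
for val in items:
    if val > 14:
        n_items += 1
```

Let's trace through this code step by step.

Initialize: n_items = 0
Initialize: items = [3, 8, 18, 1, 13, 8, 7, 11]
Entering loop: for val in items:

After execution: n_items = 1
1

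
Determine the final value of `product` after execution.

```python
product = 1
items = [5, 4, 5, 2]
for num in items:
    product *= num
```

Let's trace through this code step by step.

Initialize: product = 1
Initialize: items = [5, 4, 5, 2]
Entering loop: for num in items:

After execution: product = 200
200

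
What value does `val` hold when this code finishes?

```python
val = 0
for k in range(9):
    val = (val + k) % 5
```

Let's trace through this code step by step.

Initialize: val = 0
Entering loop: for k in range(9):

After execution: val = 1
1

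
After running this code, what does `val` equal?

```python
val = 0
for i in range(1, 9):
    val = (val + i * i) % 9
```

Let's trace through this code step by step.

Initialize: val = 0
Entering loop: for i in range(1, 9):

After execution: val = 6
6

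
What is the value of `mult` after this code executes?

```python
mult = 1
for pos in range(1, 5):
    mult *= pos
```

Let's trace through this code step by step.

Initialize: mult = 1
Entering loop: for pos in range(1, 5):

After execution: mult = 24
24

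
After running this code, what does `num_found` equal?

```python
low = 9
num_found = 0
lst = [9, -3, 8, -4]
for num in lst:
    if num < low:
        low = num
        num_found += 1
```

Let's trace through this code step by step.

Initialize: low = 9
Initialize: num_found = 0
Initialize: lst = [9, -3, 8, -4]
Entering loop: for num in lst:

After execution: num_found = 2
2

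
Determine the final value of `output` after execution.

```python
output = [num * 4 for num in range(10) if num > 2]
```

Let's trace through this code step by step.

Initialize: output = [num * 4 for num in range(10) if num > 2]

After execution: output = [12, 16, 20, 24, 28, 32, 36]
[12, 16, 20, 24, 28, 32, 36]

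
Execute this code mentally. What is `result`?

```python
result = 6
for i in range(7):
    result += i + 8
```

Let's trace through this code step by step.

Initialize: result = 6
Entering loop: for i in range(7):

After execution: result = 83
83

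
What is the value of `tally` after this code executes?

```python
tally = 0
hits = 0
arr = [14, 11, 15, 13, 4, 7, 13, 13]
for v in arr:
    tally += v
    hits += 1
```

Let's trace through this code step by step.

Initialize: tally = 0
Initialize: hits = 0
Initialize: arr = [14, 11, 15, 13, 4, 7, 13, 13]
Entering loop: for v in arr:

After execution: tally = 90
90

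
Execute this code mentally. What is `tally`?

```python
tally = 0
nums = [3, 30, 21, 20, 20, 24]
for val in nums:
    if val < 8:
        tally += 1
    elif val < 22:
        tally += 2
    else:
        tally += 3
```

Let's trace through this code step by step.

Initialize: tally = 0
Initialize: nums = [3, 30, 21, 20, 20, 24]
Entering loop: for val in nums:

After execution: tally = 13
13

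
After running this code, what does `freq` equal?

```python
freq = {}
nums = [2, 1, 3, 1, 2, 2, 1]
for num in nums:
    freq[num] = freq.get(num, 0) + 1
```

Let's trace through this code step by step.

Initialize: freq = {}
Initialize: nums = [2, 1, 3, 1, 2, 2, 1]
Entering loop: for num in nums:

After execution: freq = {2: 3, 1: 3, 3: 1}
{2: 3, 1: 3, 3: 1}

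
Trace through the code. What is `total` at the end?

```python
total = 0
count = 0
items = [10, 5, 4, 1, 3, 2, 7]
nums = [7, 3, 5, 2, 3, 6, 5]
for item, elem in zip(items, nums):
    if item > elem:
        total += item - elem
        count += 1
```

Let's trace through this code step by step.

Initialize: total = 0
Initialize: count = 0
Initialize: items = [10, 5, 4, 1, 3, 2, 7]
Initialize: nums = [7, 3, 5, 2, 3, 6, 5]
Entering loop: for item, elem in zip(items, nums):

After execution: total = 7
7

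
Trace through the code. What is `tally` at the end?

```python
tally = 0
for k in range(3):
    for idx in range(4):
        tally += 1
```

Let's trace through this code step by step.

Initialize: tally = 0
Entering loop: for k in range(3):

After execution: tally = 12
12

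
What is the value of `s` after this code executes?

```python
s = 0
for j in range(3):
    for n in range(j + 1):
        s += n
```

Let's trace through this code step by step.

Initialize: s = 0
Entering loop: for j in range(3):

After execution: s = 4
4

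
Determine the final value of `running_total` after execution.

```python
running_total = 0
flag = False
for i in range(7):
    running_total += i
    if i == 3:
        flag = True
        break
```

Let's trace through this code step by step.

Initialize: running_total = 0
Initialize: flag = False
Entering loop: for i in range(7):

After execution: running_total = 6
6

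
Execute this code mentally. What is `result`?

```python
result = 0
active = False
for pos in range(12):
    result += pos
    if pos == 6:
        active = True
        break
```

Let's trace through this code step by step.

Initialize: result = 0
Initialize: active = False
Entering loop: for pos in range(12):

After execution: result = 21
21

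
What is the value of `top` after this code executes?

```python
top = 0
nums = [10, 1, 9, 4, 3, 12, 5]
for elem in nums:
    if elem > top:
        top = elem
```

Let's trace through this code step by step.

Initialize: top = 0
Initialize: nums = [10, 1, 9, 4, 3, 12, 5]
Entering loop: for elem in nums:

After execution: top = 12
12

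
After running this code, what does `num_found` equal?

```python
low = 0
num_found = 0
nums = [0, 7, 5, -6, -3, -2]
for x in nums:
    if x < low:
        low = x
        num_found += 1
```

Let's trace through this code step by step.

Initialize: low = 0
Initialize: num_found = 0
Initialize: nums = [0, 7, 5, -6, -3, -2]
Entering loop: for x in nums:

After execution: num_found = 1
1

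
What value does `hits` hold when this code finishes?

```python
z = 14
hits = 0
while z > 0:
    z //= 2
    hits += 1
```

Let's trace through this code step by step.

Initialize: z = 14
Initialize: hits = 0
Entering loop: while z > 0:

After execution: hits = 4
4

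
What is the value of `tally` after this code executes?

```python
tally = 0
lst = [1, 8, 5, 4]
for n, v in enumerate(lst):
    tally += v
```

Let's trace through this code step by step.

Initialize: tally = 0
Initialize: lst = [1, 8, 5, 4]
Entering loop: for n, v in enumerate(lst):

After execution: tally = 18
18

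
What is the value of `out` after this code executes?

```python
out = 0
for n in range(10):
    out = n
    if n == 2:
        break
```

Let's trace through this code step by step.

Initialize: out = 0
Entering loop: for n in range(10):

After execution: out = 2
2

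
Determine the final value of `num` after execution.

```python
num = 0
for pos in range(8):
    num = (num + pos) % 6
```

Let's trace through this code step by step.

Initialize: num = 0
Entering loop: for pos in range(8):

After execution: num = 4
4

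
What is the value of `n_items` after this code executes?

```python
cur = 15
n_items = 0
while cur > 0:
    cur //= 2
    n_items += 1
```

Let's trace through this code step by step.

Initialize: cur = 15
Initialize: n_items = 0
Entering loop: while cur > 0:

After execution: n_items = 4
4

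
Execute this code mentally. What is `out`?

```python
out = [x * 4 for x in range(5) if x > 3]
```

Let's trace through this code step by step.

Initialize: out = [x * 4 for x in range(5) if x > 3]

After execution: out = [16]
[16]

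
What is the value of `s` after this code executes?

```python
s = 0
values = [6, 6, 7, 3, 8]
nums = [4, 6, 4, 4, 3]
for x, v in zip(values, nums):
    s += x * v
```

Let's trace through this code step by step.

Initialize: s = 0
Initialize: values = [6, 6, 7, 3, 8]
Initialize: nums = [4, 6, 4, 4, 3]
Entering loop: for x, v in zip(values, nums):

After execution: s = 124
124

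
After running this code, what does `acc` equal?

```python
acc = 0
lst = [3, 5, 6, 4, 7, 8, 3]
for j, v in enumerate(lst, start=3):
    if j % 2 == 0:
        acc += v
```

Let's trace through this code step by step.

Initialize: acc = 0
Initialize: lst = [3, 5, 6, 4, 7, 8, 3]
Entering loop: for j, v in enumerate(lst, start=3):

After execution: acc = 17
17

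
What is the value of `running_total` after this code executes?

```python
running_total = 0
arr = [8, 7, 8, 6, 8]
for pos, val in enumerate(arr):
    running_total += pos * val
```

Let's trace through this code step by step.

Initialize: running_total = 0
Initialize: arr = [8, 7, 8, 6, 8]
Entering loop: for pos, val in enumerate(arr):

After execution: running_total = 73
73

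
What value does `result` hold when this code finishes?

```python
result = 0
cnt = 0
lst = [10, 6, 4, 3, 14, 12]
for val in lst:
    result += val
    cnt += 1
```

Let's trace through this code step by step.

Initialize: result = 0
Initialize: cnt = 0
Initialize: lst = [10, 6, 4, 3, 14, 12]
Entering loop: for val in lst:

After execution: result = 49
49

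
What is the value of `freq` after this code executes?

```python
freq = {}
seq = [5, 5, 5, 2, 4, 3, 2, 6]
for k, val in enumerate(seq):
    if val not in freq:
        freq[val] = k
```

Let's trace through this code step by step.

Initialize: freq = {}
Initialize: seq = [5, 5, 5, 2, 4, 3, 2, 6]
Entering loop: for k, val in enumerate(seq):

After execution: freq = {5: 0, 2: 3, 4: 4, 3: 5, 6: 7}
{5: 0, 2: 3, 4: 4, 3: 5, 6: 7}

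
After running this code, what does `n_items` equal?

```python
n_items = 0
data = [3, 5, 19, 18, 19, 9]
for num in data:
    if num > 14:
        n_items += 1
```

Let's trace through this code step by step.

Initialize: n_items = 0
Initialize: data = [3, 5, 19, 18, 19, 9]
Entering loop: for num in data:

After execution: n_items = 3
3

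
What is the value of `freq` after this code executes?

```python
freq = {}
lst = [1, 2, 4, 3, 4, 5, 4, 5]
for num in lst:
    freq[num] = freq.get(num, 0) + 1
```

Let's trace through this code step by step.

Initialize: freq = {}
Initialize: lst = [1, 2, 4, 3, 4, 5, 4, 5]
Entering loop: for num in lst:

After execution: freq = {1: 1, 2: 1, 4: 3, 3: 1, 5: 2}
{1: 1, 2: 1, 4: 3, 3: 1, 5: 2}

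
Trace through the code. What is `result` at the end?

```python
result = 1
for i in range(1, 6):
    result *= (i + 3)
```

Let's trace through this code step by step.

Initialize: result = 1
Entering loop: for i in range(1, 6):

After execution: result = 6720
6720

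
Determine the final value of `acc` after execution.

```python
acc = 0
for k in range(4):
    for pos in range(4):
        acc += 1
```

Let's trace through this code step by step.

Initialize: acc = 0
Entering loop: for k in range(4):

After execution: acc = 16
16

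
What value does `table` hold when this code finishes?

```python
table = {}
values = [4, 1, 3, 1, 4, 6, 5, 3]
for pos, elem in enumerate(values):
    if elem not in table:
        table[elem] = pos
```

Let's trace through this code step by step.

Initialize: table = {}
Initialize: values = [4, 1, 3, 1, 4, 6, 5, 3]
Entering loop: for pos, elem in enumerate(values):

After execution: table = {4: 0, 1: 1, 3: 2, 6: 5, 5: 6}
{4: 0, 1: 1, 3: 2, 6: 5, 5: 6}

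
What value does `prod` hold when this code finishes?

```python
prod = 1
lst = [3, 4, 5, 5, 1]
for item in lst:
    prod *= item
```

Let's trace through this code step by step.

Initialize: prod = 1
Initialize: lst = [3, 4, 5, 5, 1]
Entering loop: for item in lst:

After execution: prod = 300
300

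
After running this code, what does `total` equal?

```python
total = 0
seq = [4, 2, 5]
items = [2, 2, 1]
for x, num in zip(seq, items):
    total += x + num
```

Let's trace through this code step by step.

Initialize: total = 0
Initialize: seq = [4, 2, 5]
Initialize: items = [2, 2, 1]
Entering loop: for x, num in zip(seq, items):

After execution: total = 16
16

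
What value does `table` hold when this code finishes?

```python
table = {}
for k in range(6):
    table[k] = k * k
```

Let's trace through this code step by step.

Initialize: table = {}
Entering loop: for k in range(6):

After execution: table = {0: 0, 1: 1, 2: 4, 3: 9, 4: 16, 5: 25}
{0: 0, 1: 1, 2: 4, 3: 9, 4: 16, 5: 25}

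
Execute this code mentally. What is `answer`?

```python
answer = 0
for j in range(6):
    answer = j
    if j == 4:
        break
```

Let's trace through this code step by step.

Initialize: answer = 0
Entering loop: for j in range(6):

After execution: answer = 4
4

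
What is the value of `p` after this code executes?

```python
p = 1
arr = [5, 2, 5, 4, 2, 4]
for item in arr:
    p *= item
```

Let's trace through this code step by step.

Initialize: p = 1
Initialize: arr = [5, 2, 5, 4, 2, 4]
Entering loop: for item in arr:

After execution: p = 1600
1600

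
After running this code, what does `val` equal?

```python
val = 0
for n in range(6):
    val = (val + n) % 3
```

Let's trace through this code step by step.

Initialize: val = 0
Entering loop: for n in range(6):

After execution: val = 0
0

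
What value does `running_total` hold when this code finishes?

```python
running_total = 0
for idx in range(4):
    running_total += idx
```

Let's trace through this code step by step.

Initialize: running_total = 0
Entering loop: for idx in range(4):

After execution: running_total = 6
6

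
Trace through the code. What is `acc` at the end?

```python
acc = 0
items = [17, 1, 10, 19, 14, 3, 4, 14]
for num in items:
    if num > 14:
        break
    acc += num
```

Let's trace through this code step by step.

Initialize: acc = 0
Initialize: items = [17, 1, 10, 19, 14, 3, 4, 14]
Entering loop: for num in items:

After execution: acc = 0
0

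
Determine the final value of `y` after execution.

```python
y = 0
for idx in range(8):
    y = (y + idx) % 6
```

Let's trace through this code step by step.

Initialize: y = 0
Entering loop: for idx in range(8):

After execution: y = 4
4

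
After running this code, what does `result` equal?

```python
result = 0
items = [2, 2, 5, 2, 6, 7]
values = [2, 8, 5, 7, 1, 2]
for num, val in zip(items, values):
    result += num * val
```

Let's trace through this code step by step.

Initialize: result = 0
Initialize: items = [2, 2, 5, 2, 6, 7]
Initialize: values = [2, 8, 5, 7, 1, 2]
Entering loop: for num, val in zip(items, values):

After execution: result = 79
79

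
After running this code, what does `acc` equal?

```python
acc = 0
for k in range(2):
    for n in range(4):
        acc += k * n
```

Let's trace through this code step by step.

Initialize: acc = 0
Entering loop: for k in range(2):

After execution: acc = 6
6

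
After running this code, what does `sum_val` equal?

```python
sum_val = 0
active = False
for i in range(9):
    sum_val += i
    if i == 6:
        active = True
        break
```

Let's trace through this code step by step.

Initialize: sum_val = 0
Initialize: active = False
Entering loop: for i in range(9):

After execution: sum_val = 21
21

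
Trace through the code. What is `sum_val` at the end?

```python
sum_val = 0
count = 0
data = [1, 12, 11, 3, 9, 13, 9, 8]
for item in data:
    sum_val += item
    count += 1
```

Let's trace through this code step by step.

Initialize: sum_val = 0
Initialize: count = 0
Initialize: data = [1, 12, 11, 3, 9, 13, 9, 8]
Entering loop: for item in data:

After execution: sum_val = 66
66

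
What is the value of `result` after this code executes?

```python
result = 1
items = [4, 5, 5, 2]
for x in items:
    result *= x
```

Let's trace through this code step by step.

Initialize: result = 1
Initialize: items = [4, 5, 5, 2]
Entering loop: for x in items:

After execution: result = 200
200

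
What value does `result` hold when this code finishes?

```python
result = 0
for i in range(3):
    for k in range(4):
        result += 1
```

Let's trace through this code step by step.

Initialize: result = 0
Entering loop: for i in range(3):

After execution: result = 12
12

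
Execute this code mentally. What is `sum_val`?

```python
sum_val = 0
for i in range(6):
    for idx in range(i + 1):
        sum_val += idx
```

Let's trace through this code step by step.

Initialize: sum_val = 0
Entering loop: for i in range(6):

After execution: sum_val = 35
35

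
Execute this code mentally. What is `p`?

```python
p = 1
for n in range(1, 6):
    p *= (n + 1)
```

Let's trace through this code step by step.

Initialize: p = 1
Entering loop: for n in range(1, 6):

After execution: p = 720
720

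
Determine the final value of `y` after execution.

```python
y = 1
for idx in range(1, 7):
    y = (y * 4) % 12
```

Let's trace through this code step by step.

Initialize: y = 1
Entering loop: for idx in range(1, 7):

After execution: y = 4
4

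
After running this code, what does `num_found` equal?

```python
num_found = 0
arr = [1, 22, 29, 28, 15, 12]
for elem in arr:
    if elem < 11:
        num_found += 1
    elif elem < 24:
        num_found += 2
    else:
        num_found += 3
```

Let's trace through this code step by step.

Initialize: num_found = 0
Initialize: arr = [1, 22, 29, 28, 15, 12]
Entering loop: for elem in arr:

After execution: num_found = 13
13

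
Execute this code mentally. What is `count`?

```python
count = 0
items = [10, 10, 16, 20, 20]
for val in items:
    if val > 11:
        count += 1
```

Let's trace through this code step by step.

Initialize: count = 0
Initialize: items = [10, 10, 16, 20, 20]
Entering loop: for val in items:

After execution: count = 3
3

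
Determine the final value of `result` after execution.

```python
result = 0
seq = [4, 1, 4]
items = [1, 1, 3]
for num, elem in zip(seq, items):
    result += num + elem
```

Let's trace through this code step by step.

Initialize: result = 0
Initialize: seq = [4, 1, 4]
Initialize: items = [1, 1, 3]
Entering loop: for num, elem in zip(seq, items):

After execution: result = 14
14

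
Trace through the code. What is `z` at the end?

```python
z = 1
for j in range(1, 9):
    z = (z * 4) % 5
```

Let's trace through this code step by step.

Initialize: z = 1
Entering loop: for j in range(1, 9):

After execution: z = 1
1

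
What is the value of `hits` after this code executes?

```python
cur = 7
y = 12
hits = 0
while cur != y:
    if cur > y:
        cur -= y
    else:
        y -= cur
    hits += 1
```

Let's trace through this code step by step.

Initialize: cur = 7
Initialize: y = 12
Initialize: hits = 0
Entering loop: while cur != y:

After execution: hits = 5
5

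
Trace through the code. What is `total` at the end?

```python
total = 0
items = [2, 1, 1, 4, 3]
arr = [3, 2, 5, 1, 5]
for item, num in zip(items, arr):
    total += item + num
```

Let's trace through this code step by step.

Initialize: total = 0
Initialize: items = [2, 1, 1, 4, 3]
Initialize: arr = [3, 2, 5, 1, 5]
Entering loop: for item, num in zip(items, arr):

After execution: total = 27
27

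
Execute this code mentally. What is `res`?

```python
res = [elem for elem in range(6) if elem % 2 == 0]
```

Let's trace through this code step by step.

Initialize: res = [elem for elem in range(6) if elem % 2 == 0]

After execution: res = [0, 2, 4]
[0, 2, 4]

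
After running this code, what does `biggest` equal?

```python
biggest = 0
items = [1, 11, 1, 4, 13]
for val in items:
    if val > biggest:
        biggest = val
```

Let's trace through this code step by step.

Initialize: biggest = 0
Initialize: items = [1, 11, 1, 4, 13]
Entering loop: for val in items:

After execution: biggest = 13
13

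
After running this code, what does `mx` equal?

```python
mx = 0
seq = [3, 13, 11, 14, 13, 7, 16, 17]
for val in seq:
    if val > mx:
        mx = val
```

Let's trace through this code step by step.

Initialize: mx = 0
Initialize: seq = [3, 13, 11, 14, 13, 7, 16, 17]
Entering loop: for val in seq:

After execution: mx = 17
17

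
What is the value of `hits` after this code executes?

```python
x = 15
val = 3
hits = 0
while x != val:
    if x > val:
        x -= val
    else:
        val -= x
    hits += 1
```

Let's trace through this code step by step.

Initialize: x = 15
Initialize: val = 3
Initialize: hits = 0
Entering loop: while x != val:

After execution: hits = 4
4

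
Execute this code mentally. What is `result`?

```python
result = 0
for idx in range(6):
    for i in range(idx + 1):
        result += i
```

Let's trace through this code step by step.

Initialize: result = 0
Entering loop: for idx in range(6):

After execution: result = 35
35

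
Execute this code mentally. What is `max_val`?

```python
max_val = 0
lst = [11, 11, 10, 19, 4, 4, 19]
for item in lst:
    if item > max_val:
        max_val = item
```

Let's trace through this code step by step.

Initialize: max_val = 0
Initialize: lst = [11, 11, 10, 19, 4, 4, 19]
Entering loop: for item in lst:

After execution: max_val = 19
19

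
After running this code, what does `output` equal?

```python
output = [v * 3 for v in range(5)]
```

Let's trace through this code step by step.

Initialize: output = [v * 3 for v in range(5)]

After execution: output = [0, 3, 6, 9, 12]
[0, 3, 6, 9, 12]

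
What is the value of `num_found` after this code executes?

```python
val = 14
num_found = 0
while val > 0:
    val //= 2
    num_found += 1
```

Let's trace through this code step by step.

Initialize: val = 14
Initialize: num_found = 0
Entering loop: while val > 0:

After execution: num_found = 4
4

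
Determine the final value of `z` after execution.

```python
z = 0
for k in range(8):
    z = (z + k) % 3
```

Let's trace through this code step by step.

Initialize: z = 0
Entering loop: for k in range(8):

After execution: z = 1
1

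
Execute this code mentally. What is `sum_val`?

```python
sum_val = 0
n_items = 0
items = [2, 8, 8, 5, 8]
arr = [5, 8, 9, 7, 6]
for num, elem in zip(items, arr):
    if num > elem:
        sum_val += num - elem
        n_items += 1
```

Let's trace through this code step by step.

Initialize: sum_val = 0
Initialize: n_items = 0
Initialize: items = [2, 8, 8, 5, 8]
Initialize: arr = [5, 8, 9, 7, 6]
Entering loop: for num, elem in zip(items, arr):

After execution: sum_val = 2
2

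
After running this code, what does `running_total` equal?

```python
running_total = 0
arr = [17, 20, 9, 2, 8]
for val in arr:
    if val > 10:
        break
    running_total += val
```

Let's trace through this code step by step.

Initialize: running_total = 0
Initialize: arr = [17, 20, 9, 2, 8]
Entering loop: for val in arr:

After execution: running_total = 0
0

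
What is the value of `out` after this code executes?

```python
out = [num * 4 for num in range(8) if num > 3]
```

Let's trace through this code step by step.

Initialize: out = [num * 4 for num in range(8) if num > 3]

After execution: out = [16, 20, 24, 28]
[16, 20, 24, 28]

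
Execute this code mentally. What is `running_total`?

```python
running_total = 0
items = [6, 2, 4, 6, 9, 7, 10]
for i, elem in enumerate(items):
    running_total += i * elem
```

Let's trace through this code step by step.

Initialize: running_total = 0
Initialize: items = [6, 2, 4, 6, 9, 7, 10]
Entering loop: for i, elem in enumerate(items):

After execution: running_total = 159
159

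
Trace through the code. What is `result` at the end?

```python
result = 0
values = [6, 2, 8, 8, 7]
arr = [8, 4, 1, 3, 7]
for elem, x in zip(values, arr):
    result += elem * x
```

Let's trace through this code step by step.

Initialize: result = 0
Initialize: values = [6, 2, 8, 8, 7]
Initialize: arr = [8, 4, 1, 3, 7]
Entering loop: for elem, x in zip(values, arr):

After execution: result = 137
137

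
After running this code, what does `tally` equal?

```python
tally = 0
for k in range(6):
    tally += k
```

Let's trace through this code step by step.

Initialize: tally = 0
Entering loop: for k in range(6):

After execution: tally = 15
15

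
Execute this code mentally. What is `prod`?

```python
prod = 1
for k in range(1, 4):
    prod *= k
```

Let's trace through this code step by step.

Initialize: prod = 1
Entering loop: for k in range(1, 4):

After execution: prod = 6
6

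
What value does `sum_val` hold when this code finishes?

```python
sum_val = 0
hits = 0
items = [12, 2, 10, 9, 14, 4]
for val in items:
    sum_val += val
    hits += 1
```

Let's trace through this code step by step.

Initialize: sum_val = 0
Initialize: hits = 0
Initialize: items = [12, 2, 10, 9, 14, 4]
Entering loop: for val in items:

After execution: sum_val = 51
51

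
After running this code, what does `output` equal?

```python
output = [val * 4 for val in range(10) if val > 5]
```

Let's trace through this code step by step.

Initialize: output = [val * 4 for val in range(10) if val > 5]

After execution: output = [24, 28, 32, 36]
[24, 28, 32, 36]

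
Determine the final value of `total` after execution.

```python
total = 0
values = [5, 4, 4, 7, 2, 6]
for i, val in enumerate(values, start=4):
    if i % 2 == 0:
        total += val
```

Let's trace through this code step by step.

Initialize: total = 0
Initialize: values = [5, 4, 4, 7, 2, 6]
Entering loop: for i, val in enumerate(values, start=4):

After execution: total = 11
11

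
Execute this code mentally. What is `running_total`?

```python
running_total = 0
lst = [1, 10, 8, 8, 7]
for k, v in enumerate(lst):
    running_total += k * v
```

Let's trace through this code step by step.

Initialize: running_total = 0
Initialize: lst = [1, 10, 8, 8, 7]
Entering loop: for k, v in enumerate(lst):

After execution: running_total = 78
78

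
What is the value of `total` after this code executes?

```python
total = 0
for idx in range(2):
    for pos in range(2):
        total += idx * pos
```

Let's trace through this code step by step.

Initialize: total = 0
Entering loop: for idx in range(2):

After execution: total = 1
1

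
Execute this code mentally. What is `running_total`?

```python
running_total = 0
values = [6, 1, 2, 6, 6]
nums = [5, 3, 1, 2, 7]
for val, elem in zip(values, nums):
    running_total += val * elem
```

Let's trace through this code step by step.

Initialize: running_total = 0
Initialize: values = [6, 1, 2, 6, 6]
Initialize: nums = [5, 3, 1, 2, 7]
Entering loop: for val, elem in zip(values, nums):

After execution: running_total = 89
89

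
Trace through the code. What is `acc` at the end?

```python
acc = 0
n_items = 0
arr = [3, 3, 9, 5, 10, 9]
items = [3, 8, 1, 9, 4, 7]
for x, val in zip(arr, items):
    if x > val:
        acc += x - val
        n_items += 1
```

Let's trace through this code step by step.

Initialize: acc = 0
Initialize: n_items = 0
Initialize: arr = [3, 3, 9, 5, 10, 9]
Initialize: items = [3, 8, 1, 9, 4, 7]
Entering loop: for x, val in zip(arr, items):

After execution: acc = 16
16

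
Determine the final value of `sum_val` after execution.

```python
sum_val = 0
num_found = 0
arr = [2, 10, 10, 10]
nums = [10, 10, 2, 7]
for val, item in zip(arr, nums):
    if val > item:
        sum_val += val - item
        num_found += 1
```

Let's trace through this code step by step.

Initialize: sum_val = 0
Initialize: num_found = 0
Initialize: arr = [2, 10, 10, 10]
Initialize: nums = [10, 10, 2, 7]
Entering loop: for val, item in zip(arr, nums):

After execution: sum_val = 11
11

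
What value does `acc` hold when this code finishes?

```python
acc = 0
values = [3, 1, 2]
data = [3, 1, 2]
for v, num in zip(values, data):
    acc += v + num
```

Let's trace through this code step by step.

Initialize: acc = 0
Initialize: values = [3, 1, 2]
Initialize: data = [3, 1, 2]
Entering loop: for v, num in zip(values, data):

After execution: acc = 12
12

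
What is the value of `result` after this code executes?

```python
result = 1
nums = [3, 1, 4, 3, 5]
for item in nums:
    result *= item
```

Let's trace through this code step by step.

Initialize: result = 1
Initialize: nums = [3, 1, 4, 3, 5]
Entering loop: for item in nums:

After execution: result = 180
180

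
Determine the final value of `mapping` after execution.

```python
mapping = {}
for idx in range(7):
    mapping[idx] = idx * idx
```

Let's trace through this code step by step.

Initialize: mapping = {}
Entering loop: for idx in range(7):

After execution: mapping = {0: 0, 1: 1, 2: 4, 3: 9, 4: 16, 5: 25, 6: 36}
{0: 0, 1: 1, 2: 4, 3: 9, 4: 16, 5: 25, 6: 36}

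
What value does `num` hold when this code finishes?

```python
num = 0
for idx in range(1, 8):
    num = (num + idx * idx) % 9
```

Let's trace through this code step by step.

Initialize: num = 0
Entering loop: for idx in range(1, 8):

After execution: num = 5
5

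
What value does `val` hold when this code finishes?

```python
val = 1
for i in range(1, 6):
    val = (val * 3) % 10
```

Let's trace through this code step by step.

Initialize: val = 1
Entering loop: for i in range(1, 6):

After execution: val = 3
3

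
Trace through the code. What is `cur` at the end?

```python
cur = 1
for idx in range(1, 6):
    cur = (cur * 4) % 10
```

Let's trace through this code step by step.

Initialize: cur = 1
Entering loop: for idx in range(1, 6):

After execution: cur = 4
4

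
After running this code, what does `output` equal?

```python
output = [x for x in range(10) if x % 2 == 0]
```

Let's trace through this code step by step.

Initialize: output = [x for x in range(10) if x % 2 == 0]

After execution: output = [0, 2, 4, 6, 8]
[0, 2, 4, 6, 8]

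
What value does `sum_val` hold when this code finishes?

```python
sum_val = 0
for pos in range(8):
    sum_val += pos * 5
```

Let's trace through this code step by step.

Initialize: sum_val = 0
Entering loop: for pos in range(8):

After execution: sum_val = 140
140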